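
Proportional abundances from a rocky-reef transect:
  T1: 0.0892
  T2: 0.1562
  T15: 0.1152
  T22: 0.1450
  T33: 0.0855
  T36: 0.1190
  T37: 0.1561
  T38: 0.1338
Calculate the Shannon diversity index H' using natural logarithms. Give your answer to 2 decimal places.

2.06

Each pᵢ ln pᵢ term (working shown to 4 dp, full precision carried): 0.0892×(-2.4169)=-0.2156, 0.1562×(-1.8566)=-0.2900, 0.1152×(-2.1611)=-0.2490, 0.145×(-1.9310)=-0.2800, 0.0855×(-2.4592)=-0.2103, 0.119×(-2.1286)=-0.2533, 0.1561×(-1.8573)=-0.2899, 0.1338×(-2.0114)=-0.2691.
Sum = -2.0572, so H' = 2.06.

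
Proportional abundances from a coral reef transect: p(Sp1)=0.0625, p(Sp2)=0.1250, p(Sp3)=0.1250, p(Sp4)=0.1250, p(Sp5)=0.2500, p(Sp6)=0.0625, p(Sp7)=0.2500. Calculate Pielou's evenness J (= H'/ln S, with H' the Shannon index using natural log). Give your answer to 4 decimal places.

H' = −Σ pᵢ ln pᵢ = −((-0.173287) + (-0.259930) + (-0.259930) + (-0.259930) + (-0.346574) + (-0.173287) + (-0.346574)) = 1.819511 (working shown to 6 dp, full precision carried).
With S = 7 species, ln S = 1.945910, so J = 1.819511/1.945910 = 0.935044, i.e. 0.9350 to 4 decimal places.

0.9350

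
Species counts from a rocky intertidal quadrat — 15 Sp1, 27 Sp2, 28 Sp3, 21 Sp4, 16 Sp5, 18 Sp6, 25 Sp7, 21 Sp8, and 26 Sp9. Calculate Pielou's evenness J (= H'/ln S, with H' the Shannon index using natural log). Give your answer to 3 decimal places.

0.990

Total N = 15+27+28+21+16+18+25+21+26 = 197, so the proportions are 0.07614, 0.13706, 0.14213, 0.1066, 0.08122, 0.09137, 0.1269, 0.1066, 0.13198 (working shown to 5 dp, full precision carried).
H' = −Σ pᵢ ln pᵢ = −((-0.19608) + (-0.27238) + (-0.27730) + (-0.23864) + (-0.20391) + (-0.21863) + (-0.26197) + (-0.23864) + (-0.26727)) = 2.17483.
With S = 9 species, ln S = 2.19722, so J = 2.17483/2.19722 = 0.98981, i.e. 0.990 to 3 decimal places.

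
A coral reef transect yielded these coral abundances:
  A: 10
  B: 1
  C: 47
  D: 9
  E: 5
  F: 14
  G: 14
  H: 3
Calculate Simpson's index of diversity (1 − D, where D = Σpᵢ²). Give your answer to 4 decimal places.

0.7345

Total N = 10+1+47+9+5+14+14+3 = 103, so the proportions are 0.097087, 0.009709, 0.456311, 0.087379, 0.048544, 0.135922, 0.135922, 0.029126 (working shown to 6 dp, full precision carried).
D = 0.097087² + 0.009709² + 0.456311² + 0.087379² + 0.048544² + 0.135922² + 0.135922² + 0.029126² = 0.009426 + 0.000094 + 0.208219 + 0.007635 + 0.002356 + 0.018475 + 0.018475 + 0.000848 = 0.265529.
So 1 − D = 0.734471, i.e. 0.7345 to 4 decimal places.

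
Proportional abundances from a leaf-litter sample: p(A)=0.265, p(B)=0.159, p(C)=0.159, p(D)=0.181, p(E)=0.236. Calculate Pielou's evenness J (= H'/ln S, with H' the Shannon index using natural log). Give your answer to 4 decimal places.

H' = −Σ pᵢ ln pᵢ = −((-0.351927) + (-0.292377) + (-0.292377) + (-0.309376) + (-0.340766)) = 1.586823 (working shown to 6 dp, full precision carried).
With S = 5 species, ln S = 1.609438, so J = 1.586823/1.609438 = 0.985949, i.e. 0.9859 to 4 decimal places.

0.9859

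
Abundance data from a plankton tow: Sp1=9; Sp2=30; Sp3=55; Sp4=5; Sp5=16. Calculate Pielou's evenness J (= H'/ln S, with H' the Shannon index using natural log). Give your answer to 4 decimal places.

0.8161

Total N = 9+30+55+5+16 = 115, so the proportions are 0.078261, 0.26087, 0.478261, 0.043478, 0.13913 (working shown to 6 dp, full precision carried).
H' = −Σ pᵢ ln pᵢ = −((-0.199386) + (-0.350539) + (-0.352765) + (-0.136326) + (-0.274413)) = 1.313429.
With S = 5 species, ln S = 1.609438, so J = 1.313429/1.609438 = 0.816079, i.e. 0.8161 to 4 decimal places.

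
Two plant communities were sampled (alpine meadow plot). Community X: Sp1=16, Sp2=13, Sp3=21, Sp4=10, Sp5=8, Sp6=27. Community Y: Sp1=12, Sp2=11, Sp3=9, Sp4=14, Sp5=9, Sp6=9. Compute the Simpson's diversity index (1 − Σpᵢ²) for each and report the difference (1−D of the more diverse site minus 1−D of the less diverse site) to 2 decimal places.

0.02

Community X: N=95, proportions 0.1684, 0.1368, 0.2211, 0.1053, 0.0842, 0.2842, giving 1−D = 0.8051 (working shown to 4 dp, full precision carried).
Community Y: N=64, proportions 0.1875, 0.1719, 0.1406, 0.2188, 0.1406, 0.1406, giving 1−D = 0.8281.
Difference = |0.8051 − 0.8281| = 0.0230, i.e. 0.02 to 2 decimal places.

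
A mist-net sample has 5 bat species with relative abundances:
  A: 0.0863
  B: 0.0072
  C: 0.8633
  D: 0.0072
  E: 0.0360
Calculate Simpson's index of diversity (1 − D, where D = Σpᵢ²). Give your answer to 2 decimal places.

0.25

D = 0.0863² + 0.0072² + 0.8633² + 0.0072² + 0.036² = 0.0074 + 0.0001 + 0.7453 + 0.0001 + 0.0013 = 0.7541 (working shown to 4 dp, full precision carried).
So 1 − D = 0.2459, i.e. 0.25 to 2 decimal places.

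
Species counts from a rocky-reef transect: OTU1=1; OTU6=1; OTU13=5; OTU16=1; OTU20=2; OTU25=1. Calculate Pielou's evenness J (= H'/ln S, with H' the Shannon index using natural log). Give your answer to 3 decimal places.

0.860

Total N = 1+1+5+1+2+1 = 11, so the proportions are 0.09091, 0.09091, 0.45455, 0.09091, 0.18182, 0.09091 (working shown to 5 dp, full precision carried).
H' = −Σ pᵢ ln pᵢ = −((-0.21799) + (-0.21799) + (-0.35839) + (-0.21799) + (-0.30995) + (-0.21799)) = 1.54031.
With S = 6 species, ln S = 1.79176, so J = 1.54031/1.79176 = 0.85966, i.e. 0.860 to 3 decimal places.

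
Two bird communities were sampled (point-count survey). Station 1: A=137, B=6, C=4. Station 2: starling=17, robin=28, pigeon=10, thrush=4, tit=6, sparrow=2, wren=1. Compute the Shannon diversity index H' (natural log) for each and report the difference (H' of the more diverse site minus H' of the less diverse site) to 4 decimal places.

Station 1: N=147, proportions 0.931973, 0.040816, 0.027211, giving H' = 0.294289 (working shown to 6 dp, full precision carried).
Station 2: N=68, proportions 0.25, 0.411765, 0.147059, 0.058824, 0.088235, 0.029412, 0.014706, giving H' = 1.540475.
Difference = |0.294289 − 1.540475| = 1.246186, i.e. 1.2462 to 4 decimal places.

1.2462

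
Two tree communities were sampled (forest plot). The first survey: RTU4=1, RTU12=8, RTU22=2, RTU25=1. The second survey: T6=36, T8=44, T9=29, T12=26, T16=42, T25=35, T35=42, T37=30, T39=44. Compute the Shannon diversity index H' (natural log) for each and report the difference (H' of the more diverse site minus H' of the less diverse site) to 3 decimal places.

1.198

The first survey: N=12, proportions 0.08333333, 0.66666667, 0.16666667, 0.08333333, giving H' = 0.98308776 (working shown to 8 dp, full precision carried).
The second survey: N=328, proportions 0.1097561, 0.13414634, 0.08841463, 0.07926829, 0.12804878, 0.10670732, 0.12804878, 0.09146341, 0.13414634, giving H' = 2.18077333.
Difference = |0.98308776 − 2.18077333| = 1.19768557, i.e. 1.198 to 3 decimal places.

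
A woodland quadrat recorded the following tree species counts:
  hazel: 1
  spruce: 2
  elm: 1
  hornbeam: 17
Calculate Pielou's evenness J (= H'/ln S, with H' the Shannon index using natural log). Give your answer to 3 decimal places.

0.494

Total N = 1+2+1+17 = 21, so the proportions are 0.04762, 0.09524, 0.04762, 0.80952 (working shown to 5 dp, full precision carried).
H' = −Σ pᵢ ln pᵢ = −((-0.14498) + (-0.22394) + (-0.14498) + (-0.17106)) = 0.68495.
With S = 4 species, ln S = 1.38629, so J = 0.68495/1.38629 = 0.49409, i.e. 0.494 to 3 decimal places.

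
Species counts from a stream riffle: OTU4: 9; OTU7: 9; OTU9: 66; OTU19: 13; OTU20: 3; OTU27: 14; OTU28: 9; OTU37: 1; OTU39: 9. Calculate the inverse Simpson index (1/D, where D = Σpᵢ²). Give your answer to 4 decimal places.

3.4993

Total N = 9+9+66+13+3+14+9+1+9 = 133, so the proportions are 0.06766917, 0.06766917, 0.4962406, 0.09774436, 0.02255639, 0.10526316, 0.06766917, 0.0075188, 0.06766917 (working shown to 8 dp, full precision carried).
D = 0.06766917² + 0.06766917² + 0.4962406² + 0.09774436² + 0.02255639² + 0.10526316² + 0.06766917² + 0.0075188² + 0.06766917² = 0.00457912 + 0.00457912 + 0.24625473 + 0.00955396 + 0.00050879 + 0.01108033 + 0.00457912 + 0.00005653 + 0.00457912 = 0.28577082.
So 1/D = 3.499308, i.e. 3.4993 to 4 decimal places.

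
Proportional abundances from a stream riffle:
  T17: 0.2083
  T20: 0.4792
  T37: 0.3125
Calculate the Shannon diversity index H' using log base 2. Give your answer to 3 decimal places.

Each pᵢ log₂ pᵢ term (working shown to 5 dp, full precision carried): 0.2083×(-2.26327)=-0.47144, 0.4792×(-1.06130)=-0.50858, 0.3125×(-1.67807)=-0.52440.
Sum = -1.50441, so H' = 1.504.

1.504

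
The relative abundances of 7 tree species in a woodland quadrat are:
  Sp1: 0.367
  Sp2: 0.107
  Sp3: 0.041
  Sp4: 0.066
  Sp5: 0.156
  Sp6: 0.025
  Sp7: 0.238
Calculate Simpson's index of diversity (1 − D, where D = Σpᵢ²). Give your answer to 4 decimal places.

0.7662

D = 0.367² + 0.107² + 0.041² + 0.066² + 0.156² + 0.025² + 0.238² = 0.134689 + 0.011449 + 0.001681 + 0.004356 + 0.024336 + 0.000625 + 0.056644 = 0.233780 (working shown to 6 dp, full precision carried).
So 1 − D = 0.766220, i.e. 0.7662 to 4 decimal places.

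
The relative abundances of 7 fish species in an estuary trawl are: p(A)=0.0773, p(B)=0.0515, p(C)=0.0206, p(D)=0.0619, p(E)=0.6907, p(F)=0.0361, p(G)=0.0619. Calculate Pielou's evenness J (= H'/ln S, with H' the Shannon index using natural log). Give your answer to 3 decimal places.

0.591

H' = −Σ pᵢ ln pᵢ = −((-0.19789) + (-0.15276) + (-0.07998) + (-0.17222) + (-0.25559) + (-0.11990) + (-0.17222)) = 1.15057 (working shown to 5 dp, full precision carried).
With S = 7 species, ln S = 1.94591, so J = 1.15057/1.94591 = 0.59128, i.e. 0.591 to 3 decimal places.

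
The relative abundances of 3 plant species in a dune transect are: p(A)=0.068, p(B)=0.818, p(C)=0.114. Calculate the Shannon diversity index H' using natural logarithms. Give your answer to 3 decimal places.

Each pᵢ ln pᵢ term (working shown to 5 dp, full precision carried): 0.068×(-2.68825)=-0.18280, 0.818×(-0.20089)=-0.16433, 0.114×(-2.17156)=-0.24756.
Sum = -0.59469, so H' = 0.595.

0.595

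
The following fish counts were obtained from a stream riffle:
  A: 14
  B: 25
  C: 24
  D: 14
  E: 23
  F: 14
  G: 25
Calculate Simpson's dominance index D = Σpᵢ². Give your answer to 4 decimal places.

Total N = 14+25+24+14+23+14+25 = 139, so the proportions are 0.100719, 0.179856, 0.172662, 0.100719, 0.165468, 0.100719, 0.179856 (working shown to 6 dp, full precision carried).
D = 0.100719² + 0.179856² + 0.172662² + 0.100719² + 0.165468² + 0.100719² + 0.179856² = 0.010144 + 0.032348 + 0.029812 + 0.010144 + 0.027380 + 0.010144 + 0.032348 = 0.152321.
To 4 decimal places, D = 0.1523.

0.1523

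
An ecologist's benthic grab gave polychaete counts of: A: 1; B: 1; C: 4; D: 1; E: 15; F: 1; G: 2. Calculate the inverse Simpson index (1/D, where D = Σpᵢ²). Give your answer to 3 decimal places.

Total N = 1+1+4+1+15+1+2 = 25, so the proportions are 0.04, 0.04, 0.16, 0.04, 0.6, 0.04, 0.08 (working shown to 6 dp, full precision carried).
D = 0.04² + 0.04² + 0.16² + 0.04² + 0.6² + 0.04² + 0.08² = 0.001600 + 0.001600 + 0.025600 + 0.001600 + 0.360000 + 0.001600 + 0.006400 = 0.398400.
So 1/D = 2.51004, i.e. 2.510 to 3 decimal places.

2.510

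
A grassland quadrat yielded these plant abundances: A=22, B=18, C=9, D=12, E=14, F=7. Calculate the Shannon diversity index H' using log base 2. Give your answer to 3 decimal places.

Total N = 22+18+9+12+14+7 = 82, so the proportions are 0.26829, 0.21951, 0.10976, 0.14634, 0.17073, 0.08537 (working shown to 5 dp, full precision carried).
Each pᵢ log₂ pᵢ term: 0.26829×(-1.89812)=-0.50925, 0.21951×(-2.18763)=-0.48021, 0.10976×(-3.18763)=-0.34986, 0.14634×(-2.77259)=-0.40574, 0.17073×(-2.55020)=-0.43540, 0.08537×(-3.55020)=-0.30307.
Sum = -2.48353, so H' = 2.484.

2.484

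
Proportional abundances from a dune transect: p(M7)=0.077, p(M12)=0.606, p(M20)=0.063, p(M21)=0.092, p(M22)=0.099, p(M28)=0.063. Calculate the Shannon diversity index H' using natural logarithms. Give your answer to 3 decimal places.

Each pᵢ ln pᵢ term (working shown to 5 dp, full precision carried): 0.077×(-2.56395)=-0.19742, 0.606×(-0.50088)=-0.30353, 0.063×(-2.76462)=-0.17417, 0.092×(-2.38597)=-0.21951, 0.099×(-2.31264)=-0.22895, 0.063×(-2.76462)=-0.17417.
Sum = -1.29776, so H' = 1.298.

1.298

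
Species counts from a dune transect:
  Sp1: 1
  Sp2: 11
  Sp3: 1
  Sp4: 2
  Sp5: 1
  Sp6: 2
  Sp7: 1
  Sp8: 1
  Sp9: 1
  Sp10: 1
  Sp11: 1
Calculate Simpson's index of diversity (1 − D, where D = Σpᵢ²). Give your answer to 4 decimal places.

0.7410

Total N = 1+11+1+2+1+2+1+1+1+1+1 = 23, so the proportions are 0.043478, 0.478261, 0.043478, 0.086957, 0.043478, 0.086957, 0.043478, 0.043478, 0.043478, 0.043478, 0.043478 (working shown to 6 dp, full precision carried).
D = 0.043478² + 0.478261² + 0.043478² + 0.086957² + 0.043478² + 0.086957² + 0.043478² + 0.043478² + 0.043478² + 0.043478² + 0.043478² = 0.001890 + 0.228733 + 0.001890 + 0.007561 + 0.001890 + 0.007561 + 0.001890 + 0.001890 + 0.001890 + 0.001890 + 0.001890 = 0.258979.
So 1 − D = 0.741021, i.e. 0.7410 to 4 decimal places.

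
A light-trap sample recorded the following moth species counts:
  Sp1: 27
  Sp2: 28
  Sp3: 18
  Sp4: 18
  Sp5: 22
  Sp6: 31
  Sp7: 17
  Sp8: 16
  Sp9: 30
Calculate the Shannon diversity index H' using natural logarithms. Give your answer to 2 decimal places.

Total N = 27+28+18+18+22+31+17+16+30 = 207, so the proportions are 0.1304, 0.1353, 0.087, 0.087, 0.1063, 0.1498, 0.0821, 0.0773, 0.1449 (working shown to 4 dp, full precision carried).
Each pᵢ ln pᵢ term: 0.1304×(-2.0369)=-0.2657, 0.1353×(-2.0005)=-0.2706, 0.087×(-2.4423)=-0.2124, 0.087×(-2.4423)=-0.2124, 0.1063×(-2.2417)=-0.2382, 0.1498×(-1.8987)=-0.2844, 0.0821×(-2.4995)=-0.2053, 0.0773×(-2.5601)=-0.1979, 0.1449×(-1.9315)=-0.2799.
Sum = -2.1667, so H' = 2.17.

2.17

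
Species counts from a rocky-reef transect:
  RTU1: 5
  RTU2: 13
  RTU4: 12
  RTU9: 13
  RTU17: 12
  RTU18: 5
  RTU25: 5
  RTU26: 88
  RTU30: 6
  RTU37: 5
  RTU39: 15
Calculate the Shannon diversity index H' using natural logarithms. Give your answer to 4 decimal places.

1.8137

Total N = 5+13+12+13+12+5+5+88+6+5+15 = 179, so the proportions are 0.027933, 0.072626, 0.067039, 0.072626, 0.067039, 0.027933, 0.027933, 0.49162, 0.03352, 0.027933, 0.083799 (working shown to 6 dp, full precision carried).
Each pᵢ ln pᵢ term: 0.027933×(-3.577948)=-0.099943, 0.072626×(-2.622436)=-0.190456, 0.067039×(-2.702479)=-0.181172, 0.072626×(-2.622436)=-0.190456, 0.067039×(-2.702479)=-0.181172, 0.027933×(-3.577948)=-0.099943, 0.027933×(-3.577948)=-0.099943, 0.49162×(-0.710049)=-0.349074, 0.03352×(-3.395626)=-0.113820, 0.027933×(-3.577948)=-0.099943, 0.083799×(-2.479336)=-0.207766.
Sum = -1.813687, so H' = 1.8137.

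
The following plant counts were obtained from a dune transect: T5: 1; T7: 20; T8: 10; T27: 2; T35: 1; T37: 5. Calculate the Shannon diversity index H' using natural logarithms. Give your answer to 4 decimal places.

1.2950

Total N = 1+20+10+2+1+5 = 39, so the proportions are 0.025641, 0.512821, 0.25641, 0.051282, 0.025641, 0.128205 (working shown to 6 dp, full precision carried).
Each pᵢ ln pᵢ term: 0.025641×(-3.663562)=-0.093937, 0.512821×(-0.667829)=-0.342477, 0.25641×(-1.360977)=-0.348968, 0.051282×(-2.970414)=-0.152329, 0.025641×(-3.663562)=-0.093937, 0.128205×(-2.054124)=-0.263349.
Sum = -1.294998, so H' = 1.2950.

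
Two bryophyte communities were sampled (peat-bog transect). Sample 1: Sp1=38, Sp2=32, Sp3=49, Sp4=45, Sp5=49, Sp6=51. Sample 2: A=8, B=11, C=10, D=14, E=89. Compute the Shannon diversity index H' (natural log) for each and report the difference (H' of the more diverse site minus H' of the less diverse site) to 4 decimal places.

0.7030

Sample 1: N=264, proportions 0.143939, 0.121212, 0.185606, 0.170455, 0.185606, 0.193182, giving H' = 1.779157 (working shown to 6 dp, full precision carried).
Sample 2: N=132, proportions 0.060606, 0.083333, 0.075758, 0.106061, 0.674242, giving H' = 1.076183.
Difference = |1.779157 − 1.076183| = 0.702974, i.e. 0.7030 to 4 decimal places.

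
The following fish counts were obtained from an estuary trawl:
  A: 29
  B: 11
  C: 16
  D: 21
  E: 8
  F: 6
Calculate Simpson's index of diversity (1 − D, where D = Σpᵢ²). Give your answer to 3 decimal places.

Total N = 29+11+16+21+8+6 = 91, so the proportions are 0.31868, 0.12088, 0.17582, 0.23077, 0.08791, 0.06593 (working shown to 5 dp, full precision carried).
D = 0.31868² + 0.12088² + 0.17582² + 0.23077² + 0.08791² + 0.06593² = 0.10156 + 0.01461 + 0.03091 + 0.05325 + 0.00773 + 0.00435 = 0.21241.
So 1 − D = 0.78759, i.e. 0.788 to 3 decimal places.

0.788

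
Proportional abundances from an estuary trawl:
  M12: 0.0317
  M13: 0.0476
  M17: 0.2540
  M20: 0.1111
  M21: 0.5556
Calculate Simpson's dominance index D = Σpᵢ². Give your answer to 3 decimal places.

0.389

D = 0.0317² + 0.0476² + 0.254² + 0.1111² + 0.5556² = 0.00100 + 0.00227 + 0.06452 + 0.01234 + 0.30869 = 0.38882 (working shown to 5 dp, full precision carried).
To 3 decimal places, D = 0.389.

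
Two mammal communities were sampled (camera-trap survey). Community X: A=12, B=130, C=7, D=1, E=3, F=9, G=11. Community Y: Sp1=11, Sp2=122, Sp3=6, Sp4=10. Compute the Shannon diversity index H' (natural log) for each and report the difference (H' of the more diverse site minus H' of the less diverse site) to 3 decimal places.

0.292

Community X: N=173, proportions 0.06936, 0.75145, 0.04046, 0.00578, 0.01734, 0.05202, 0.06358, giving H' = 0.95868 (working shown to 5 dp, full precision carried).
Community Y: N=149, proportions 0.07383, 0.81879, 0.04027, 0.06711, giving H' = 0.66674.
Difference = |0.95868 − 0.66674| = 0.29194, i.e. 0.292 to 3 decimal places.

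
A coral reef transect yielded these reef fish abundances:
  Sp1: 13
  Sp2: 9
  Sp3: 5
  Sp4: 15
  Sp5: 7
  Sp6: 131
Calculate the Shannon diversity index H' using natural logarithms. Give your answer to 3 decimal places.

Total N = 13+9+5+15+7+131 = 180, so the proportions are 0.07222, 0.05, 0.02778, 0.08333, 0.03889, 0.72778 (working shown to 5 dp, full precision carried).
Each pᵢ ln pᵢ term: 0.07222×(-2.62801)=-0.18980, 0.05×(-2.99573)=-0.14979, 0.02778×(-3.58352)=-0.09954, 0.08333×(-2.48491)=-0.20708, 0.03889×(-3.24705)=-0.12627, 0.72778×(-0.31776)=-0.23126.
Sum = -1.00374, so H' = 1.004.

1.004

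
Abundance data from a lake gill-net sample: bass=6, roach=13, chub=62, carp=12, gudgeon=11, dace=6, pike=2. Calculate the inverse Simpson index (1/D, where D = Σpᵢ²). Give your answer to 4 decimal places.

Total N = 6+13+62+12+11+6+2 = 112, so the proportions are 0.0535714, 0.1160714, 0.5535714, 0.1071429, 0.0982143, 0.0535714, 0.0178571 (working shown to 7 dp, full precision carried).
D = 0.0535714² + 0.1160714² + 0.5535714² + 0.1071429² + 0.0982143² + 0.0535714² + 0.0178571² = 0.0028699 + 0.0134726 + 0.3064413 + 0.0114796 + 0.0096460 + 0.0028699 + 0.0003189 = 0.3470982.
So 1/D = 2.881029, i.e. 2.8810 to 4 decimal places.

2.8810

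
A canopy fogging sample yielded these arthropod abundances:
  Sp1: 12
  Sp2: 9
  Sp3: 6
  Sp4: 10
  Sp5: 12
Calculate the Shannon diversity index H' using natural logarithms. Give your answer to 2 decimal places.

1.58

Total N = 12+9+6+10+12 = 49, so the proportions are 0.2449, 0.1837, 0.1224, 0.2041, 0.2449 (working shown to 4 dp, full precision carried).
Each pᵢ ln pᵢ term: 0.2449×(-1.4069)=-0.3446, 0.1837×(-1.6946)=-0.3113, 0.1224×(-2.1001)=-0.2572, 0.2041×(-1.5892)=-0.3243, 0.2449×(-1.4069)=-0.3446.
Sum = -1.5818, so H' = 1.58.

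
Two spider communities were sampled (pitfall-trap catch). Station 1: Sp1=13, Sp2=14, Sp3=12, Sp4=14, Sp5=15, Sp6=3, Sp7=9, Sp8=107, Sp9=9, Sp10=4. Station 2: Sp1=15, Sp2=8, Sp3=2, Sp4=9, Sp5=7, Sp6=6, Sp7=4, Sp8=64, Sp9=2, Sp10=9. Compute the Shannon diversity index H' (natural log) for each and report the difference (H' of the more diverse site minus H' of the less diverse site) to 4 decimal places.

Station 1: N=200, proportions 0.065, 0.07, 0.06, 0.07, 0.075, 0.015, 0.045, 0.535, 0.045, 0.02, giving H' = 1.668011 (working shown to 6 dp, full precision carried).
Station 2: N=126, proportions 0.119048, 0.063492, 0.015873, 0.071429, 0.055556, 0.047619, 0.031746, 0.507937, 0.015873, 0.071429, giving H' = 1.696087.
Difference = |1.668011 − 1.696087| = 0.028076, i.e. 0.0281 to 4 decimal places.

0.0281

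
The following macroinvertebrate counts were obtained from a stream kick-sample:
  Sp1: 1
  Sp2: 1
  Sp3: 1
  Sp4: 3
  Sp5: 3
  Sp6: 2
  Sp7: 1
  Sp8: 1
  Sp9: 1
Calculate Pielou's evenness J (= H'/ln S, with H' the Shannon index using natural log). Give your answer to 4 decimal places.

Total N = 1+1+1+3+3+2+1+1+1 = 14, so the proportions are 0.071429, 0.071429, 0.071429, 0.214286, 0.214286, 0.142857, 0.071429, 0.071429, 0.071429 (working shown to 6 dp, full precision carried).
H' = −Σ pᵢ ln pᵢ = −((-0.188504) + (-0.188504) + (-0.188504) + (-0.330095) + (-0.330095) + (-0.277987) + (-0.188504) + (-0.188504) + (-0.188504)) = 2.069202.
With S = 9 species, ln S = 2.197225, so J = 2.069202/2.197225 = 0.941735, i.e. 0.9417 to 4 decimal places.

0.9417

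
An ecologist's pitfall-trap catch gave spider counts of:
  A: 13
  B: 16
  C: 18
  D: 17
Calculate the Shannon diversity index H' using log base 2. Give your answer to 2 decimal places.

1.99

Total N = 13+16+18+17 = 64, so the proportions are 0.2031, 0.25, 0.2812, 0.2656 (working shown to 4 dp, full precision carried).
Each pᵢ log₂ pᵢ term: 0.2031×(-2.2996)=-0.4671, 0.25×(-2.0000)=-0.5000, 0.2812×(-1.8301)=-0.5147, 0.2656×(-1.9125)=-0.5080.
Sum = -1.9898, so H' = 1.99.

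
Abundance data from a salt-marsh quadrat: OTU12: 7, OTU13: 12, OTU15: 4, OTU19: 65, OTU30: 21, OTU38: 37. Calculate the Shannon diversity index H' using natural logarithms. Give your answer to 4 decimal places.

1.4366

Total N = 7+12+4+65+21+37 = 146, so the proportions are 0.047945, 0.082192, 0.027397, 0.445205, 0.143836, 0.253425 (working shown to 6 dp, full precision carried).
Each pᵢ ln pᵢ term: 0.047945×(-3.037696)=-0.145643, 0.082192×(-2.498700)=-0.205373, 0.027397×(-3.597312)=-0.098557, 0.445205×(-0.809219)=-0.360269, 0.143836×(-1.939084)=-0.278909, 0.253425×(-1.372689)=-0.347873.
Sum = -1.436624, so H' = 1.4366.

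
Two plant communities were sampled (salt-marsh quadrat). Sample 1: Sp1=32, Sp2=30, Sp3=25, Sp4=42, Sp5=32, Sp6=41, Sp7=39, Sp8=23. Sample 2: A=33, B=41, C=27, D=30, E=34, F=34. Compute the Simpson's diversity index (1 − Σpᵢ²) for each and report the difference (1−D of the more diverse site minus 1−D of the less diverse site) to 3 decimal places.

Sample 1: N=264, proportions 0.12121, 0.11364, 0.0947, 0.15909, 0.12121, 0.1553, 0.14773, 0.08712, giving 1−D = 0.86989 (working shown to 5 dp, full precision carried).
Sample 2: N=199, proportions 0.16583, 0.20603, 0.13568, 0.15075, 0.17085, 0.17085, giving 1−D = 0.83053.
Difference = |0.86989 − 0.83053| = 0.03936, i.e. 0.039 to 3 decimal places.

0.039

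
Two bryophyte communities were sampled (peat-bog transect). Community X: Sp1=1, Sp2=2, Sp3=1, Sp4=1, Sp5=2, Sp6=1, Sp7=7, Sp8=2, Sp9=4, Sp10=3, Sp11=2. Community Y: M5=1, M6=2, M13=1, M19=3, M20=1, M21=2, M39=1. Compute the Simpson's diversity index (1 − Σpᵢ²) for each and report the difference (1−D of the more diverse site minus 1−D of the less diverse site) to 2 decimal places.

Community X: N=26, proportions 0.0385, 0.0769, 0.0385, 0.0385, 0.0769, 0.0385, 0.2692, 0.0769, 0.1538, 0.1154, 0.0769, giving 1−D = 0.8609 (working shown to 4 dp, full precision carried).
Community Y: N=11, proportions 0.0909, 0.1818, 0.0909, 0.2727, 0.0909, 0.1818, 0.0909, giving 1−D = 0.8264.
Difference = |0.8609 − 0.8264| = 0.0345, i.e. 0.03 to 2 decimal places.

0.03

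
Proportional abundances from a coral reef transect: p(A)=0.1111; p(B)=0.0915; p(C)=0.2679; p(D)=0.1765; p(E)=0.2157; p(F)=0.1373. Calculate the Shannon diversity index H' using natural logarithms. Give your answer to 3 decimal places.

Each pᵢ ln pᵢ term (working shown to 5 dp, full precision carried): 0.1111×(-2.19732)=-0.24412, 0.0915×(-2.39142)=-0.21881, 0.2679×(-1.31714)=-0.35286, 0.1765×(-1.73443)=-0.30613, 0.2157×(-1.53387)=-0.33086, 0.1373×(-1.98559)=-0.27262.
Sum = -1.72540, so H' = 1.725.

1.725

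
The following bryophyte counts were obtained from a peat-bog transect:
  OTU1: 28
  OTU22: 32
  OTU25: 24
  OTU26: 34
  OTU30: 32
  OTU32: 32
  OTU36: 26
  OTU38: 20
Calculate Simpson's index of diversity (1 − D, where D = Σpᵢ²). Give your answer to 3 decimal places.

0.872

Total N = 28+32+24+34+32+32+26+20 = 228, so the proportions are 0.12281, 0.14035, 0.10526, 0.14912, 0.14035, 0.14035, 0.11404, 0.08772 (working shown to 5 dp, full precision carried).
D = 0.12281² + 0.14035² + 0.10526² + 0.14912² + 0.14035² + 0.14035² + 0.11404² + 0.08772² = 0.01508 + 0.01970 + 0.01108 + 0.02224 + 0.01970 + 0.01970 + 0.01300 + 0.00769 = 0.12819.
So 1 − D = 0.87181, i.e. 0.872 to 3 decimal places.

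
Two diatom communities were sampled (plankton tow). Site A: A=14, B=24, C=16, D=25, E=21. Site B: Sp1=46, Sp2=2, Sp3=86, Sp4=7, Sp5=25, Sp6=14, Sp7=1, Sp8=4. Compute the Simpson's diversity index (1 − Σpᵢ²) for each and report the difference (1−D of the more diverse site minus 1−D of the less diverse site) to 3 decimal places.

0.095

Site A: N=100, proportions 0.14, 0.24, 0.16, 0.25, 0.21, giving 1−D = 0.79060 (working shown to 5 dp, full precision carried).
Site B: N=185, proportions 0.24865, 0.01081, 0.46486, 0.03784, 0.13514, 0.07568, 0.00541, 0.02162, giving 1−D = 0.69604.
Difference = |0.79060 − 0.69604| = 0.09456, i.e. 0.095 to 3 decimal places.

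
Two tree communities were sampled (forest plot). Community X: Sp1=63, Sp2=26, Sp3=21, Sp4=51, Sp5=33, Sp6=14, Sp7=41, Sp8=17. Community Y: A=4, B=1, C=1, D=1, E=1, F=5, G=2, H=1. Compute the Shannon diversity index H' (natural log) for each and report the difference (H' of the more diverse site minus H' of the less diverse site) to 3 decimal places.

0.127

Community X: N=266, proportions 0.236842, 0.097744, 0.078947, 0.191729, 0.12406, 0.052632, 0.154135, 0.06391, giving H' = 1.963426 (working shown to 6 dp, full precision carried).
Community Y: N=16, proportions 0.25, 0.0625, 0.0625, 0.0625, 0.0625, 0.3125, 0.125, 0.0625, giving H' = 1.836422.
Difference = |1.963426 − 1.836422| = 0.127004, i.e. 0.127 to 3 decimal places.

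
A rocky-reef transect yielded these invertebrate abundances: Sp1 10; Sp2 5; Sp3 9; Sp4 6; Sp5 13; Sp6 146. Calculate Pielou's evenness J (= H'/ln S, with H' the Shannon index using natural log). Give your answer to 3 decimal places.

0.497

Total N = 10+5+9+6+13+146 = 189, so the proportions are 0.05291, 0.02646, 0.04762, 0.03175, 0.06878, 0.77249 (working shown to 5 dp, full precision carried).
H' = −Σ pᵢ ln pᵢ = −((-0.15551) + (-0.09609) + (-0.14498) + (-0.10952) + (-0.18412) + (-0.19941)) = 0.88963.
With S = 6 species, ln S = 1.79176, so J = 0.88963/1.79176 = 0.49651, i.e. 0.497 to 3 decimal places.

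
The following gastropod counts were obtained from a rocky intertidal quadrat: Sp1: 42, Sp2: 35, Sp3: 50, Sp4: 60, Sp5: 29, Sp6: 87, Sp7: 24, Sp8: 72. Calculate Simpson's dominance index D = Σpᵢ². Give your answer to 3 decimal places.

Total N = 42+35+50+60+29+87+24+72 = 399, so the proportions are 0.10526, 0.08772, 0.12531, 0.15038, 0.07268, 0.21805, 0.06015, 0.18045 (working shown to 5 dp, full precision carried).
D = 0.10526² + 0.08772² + 0.12531² + 0.15038² + 0.07268² + 0.21805² + 0.06015² + 0.18045² = 0.01108 + 0.00769 + 0.01570 + 0.02261 + 0.00528 + 0.04754 + 0.00362 + 0.03256 = 0.14610.
To 3 decimal places, D = 0.146.

0.146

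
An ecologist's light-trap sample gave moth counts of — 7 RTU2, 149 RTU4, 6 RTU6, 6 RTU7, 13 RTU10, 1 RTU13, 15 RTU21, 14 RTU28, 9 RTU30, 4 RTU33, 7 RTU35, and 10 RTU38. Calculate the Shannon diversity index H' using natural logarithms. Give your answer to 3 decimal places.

Total N = 7+149+6+6+13+1+15+14+9+4+7+10 = 241, so the proportions are 0.02905, 0.61826, 0.0249, 0.0249, 0.05394, 0.00415, 0.06224, 0.05809, 0.03734, 0.0166, 0.02905, 0.04149 (working shown to 5 dp, full precision carried).
Each pᵢ ln pᵢ term: 0.02905×(-3.53889)=-0.10279, 0.61826×(-0.48085)=-0.29729, 0.0249×(-3.69304)=-0.09194, 0.0249×(-3.69304)=-0.09194, 0.05394×(-2.91985)=-0.15750, 0.00415×(-5.48480)=-0.02276, 0.06224×(-2.77675)=-0.17283, 0.05809×(-2.84574)=-0.16531, 0.03734×(-3.28757)=-0.12277, 0.0166×(-4.09850)=-0.06802, 0.02905×(-3.53889)=-0.10279, 0.04149×(-3.18221)=-0.13204.
Sum = -1.52799, so H' = 1.528.

1.528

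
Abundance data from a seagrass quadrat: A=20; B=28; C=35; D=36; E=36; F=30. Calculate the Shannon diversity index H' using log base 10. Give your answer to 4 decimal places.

Total N = 20+28+35+36+36+30 = 185, so the proportions are 0.108108, 0.151351, 0.189189, 0.194595, 0.194595, 0.162162 (working shown to 6 dp, full precision carried).
Each pᵢ log₁₀ pᵢ term: 0.108108×(-0.966142)=-0.104448, 0.151351×(-0.820014)=-0.124110, 0.189189×(-0.723104)=-0.136803, 0.194595×(-0.710869)=-0.138331, 0.194595×(-0.710869)=-0.138331, 0.162162×(-0.790050)=-0.128116.
Sum = -0.770140, so H' = 0.7701.

0.7701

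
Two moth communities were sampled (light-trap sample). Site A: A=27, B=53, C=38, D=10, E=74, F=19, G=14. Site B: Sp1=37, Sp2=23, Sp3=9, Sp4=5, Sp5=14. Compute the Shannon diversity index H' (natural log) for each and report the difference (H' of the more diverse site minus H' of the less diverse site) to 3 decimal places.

0.345

Site A: N=235, proportions 0.1148936, 0.2255319, 0.1617021, 0.0425532, 0.3148936, 0.0808511, 0.0595745, giving H' = 1.7486955 (working shown to 7 dp, full precision carried).
Site B: N=88, proportions 0.4204545, 0.2613636, 0.1022727, 0.0568182, 0.1590909, giving H' = 1.4035943.
Difference = |1.7486955 − 1.4035943| = 0.3451012, i.e. 0.345 to 3 decimal places.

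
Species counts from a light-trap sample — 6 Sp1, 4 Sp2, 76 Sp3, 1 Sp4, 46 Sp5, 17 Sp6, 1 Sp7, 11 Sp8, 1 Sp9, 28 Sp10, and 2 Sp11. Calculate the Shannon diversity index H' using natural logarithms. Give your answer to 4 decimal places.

Total N = 6+4+76+1+46+17+1+11+1+28+2 = 193, so the proportions are 0.031088, 0.020725, 0.393782, 0.005181, 0.238342, 0.088083, 0.005181, 0.056995, 0.005181, 0.145078, 0.010363 (working shown to 6 dp, full precision carried).
Each pᵢ ln pᵢ term: 0.031088×(-3.470931)=-0.107905, 0.020725×(-3.876396)=-0.080340, 0.393782×(-0.931957)=-0.366988, 0.005181×(-5.262690)=-0.027268, 0.238342×(-1.434049)=-0.341794, 0.088083×(-2.429477)=-0.213995, 0.005181×(-5.262690)=-0.027268, 0.056995×(-2.864795)=-0.163278, 0.005181×(-5.262690)=-0.027268, 0.145078×(-1.930486)=-0.280070, 0.010363×(-4.569543)=-0.047353.
Sum = -1.683527, so H' = 1.6835.

1.6835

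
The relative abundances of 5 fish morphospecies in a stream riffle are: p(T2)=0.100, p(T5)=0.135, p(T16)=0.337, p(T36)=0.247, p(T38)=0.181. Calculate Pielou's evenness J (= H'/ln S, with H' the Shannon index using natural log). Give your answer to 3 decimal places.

0.946

H' = −Σ pᵢ ln pᵢ = −((-0.23026) + (-0.27033) + (-0.36655) + (-0.34540) + (-0.30938)) = 1.52191 (working shown to 5 dp, full precision carried).
With S = 5 species, ln S = 1.60944, so J = 1.52191/1.60944 = 0.94562, i.e. 0.946 to 3 decimal places.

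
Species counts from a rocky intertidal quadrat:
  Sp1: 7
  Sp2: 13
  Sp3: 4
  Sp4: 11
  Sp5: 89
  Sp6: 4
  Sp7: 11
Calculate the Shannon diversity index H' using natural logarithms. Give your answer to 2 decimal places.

1.26

Total N = 7+13+4+11+89+4+11 = 139, so the proportions are 0.0504, 0.0935, 0.0288, 0.0791, 0.6403, 0.0288, 0.0791 (working shown to 4 dp, full precision carried).
Each pᵢ ln pᵢ term: 0.0504×(-2.9886)=-0.1505, 0.0935×(-2.3695)=-0.2216, 0.0288×(-3.5482)=-0.1021, 0.0791×(-2.5366)=-0.2007, 0.6403×(-0.4458)=-0.2855, 0.0288×(-3.5482)=-0.1021, 0.0791×(-2.5366)=-0.2007.
Sum = -1.2633, so H' = 1.26.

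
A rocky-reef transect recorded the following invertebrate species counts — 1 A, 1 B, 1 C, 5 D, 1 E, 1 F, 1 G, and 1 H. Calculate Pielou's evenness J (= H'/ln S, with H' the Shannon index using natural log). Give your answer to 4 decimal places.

0.8725

Total N = 1+1+1+5+1+1+1+1 = 12, so the proportions are 0.083333, 0.083333, 0.083333, 0.416667, 0.083333, 0.083333, 0.083333, 0.083333 (working shown to 6 dp, full precision carried).
H' = −Σ pᵢ ln pᵢ = −((-0.207076) + (-0.207076) + (-0.207076) + (-0.364779) + (-0.207076) + (-0.207076) + (-0.207076) + (-0.207076)) = 1.814308.
With S = 8 species, ln S = 2.079442, so J = 1.814308/2.079442 = 0.872497, i.e. 0.8725 to 4 decimal places.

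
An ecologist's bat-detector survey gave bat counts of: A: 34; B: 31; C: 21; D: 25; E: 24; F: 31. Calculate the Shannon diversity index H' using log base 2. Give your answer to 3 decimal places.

2.565

Total N = 34+31+21+25+24+31 = 166, so the proportions are 0.20482, 0.18675, 0.12651, 0.1506, 0.14458, 0.18675 (working shown to 5 dp, full precision carried).
Each pᵢ log₂ pᵢ term: 0.20482×(-2.28758)=-0.46854, 0.18675×(-2.42084)=-0.45209, 0.12651×(-2.98272)=-0.37733, 0.1506×(-2.73118)=-0.41132, 0.14458×(-2.79008)=-0.40338, 0.18675×(-2.42084)=-0.45209.
Sum = -2.56475, so H' = 2.565.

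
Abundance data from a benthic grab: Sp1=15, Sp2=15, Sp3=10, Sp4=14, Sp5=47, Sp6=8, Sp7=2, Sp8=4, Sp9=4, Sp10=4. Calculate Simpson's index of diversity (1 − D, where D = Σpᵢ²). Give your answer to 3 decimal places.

0.797

Total N = 15+15+10+14+47+8+2+4+4+4 = 123, so the proportions are 0.12195, 0.12195, 0.0813, 0.11382, 0.38211, 0.06504, 0.01626, 0.03252, 0.03252, 0.03252 (working shown to 5 dp, full precision carried).
D = 0.12195² + 0.12195² + 0.0813² + 0.11382² + 0.38211² + 0.06504² + 0.01626² + 0.03252² + 0.03252² + 0.03252² = 0.01487 + 0.01487 + 0.00661 + 0.01296 + 0.14601 + 0.00423 + 0.00026 + 0.00106 + 0.00106 + 0.00106 = 0.20299.
So 1 − D = 0.79701, i.e. 0.797 to 3 decimal places.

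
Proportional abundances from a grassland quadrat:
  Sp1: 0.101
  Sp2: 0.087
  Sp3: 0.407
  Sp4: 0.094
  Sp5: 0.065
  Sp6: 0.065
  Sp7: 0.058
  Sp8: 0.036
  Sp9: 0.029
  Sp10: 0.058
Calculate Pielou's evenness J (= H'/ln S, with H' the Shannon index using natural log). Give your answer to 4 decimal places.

H' = −Σ pᵢ ln pᵢ = −((-0.231556) + (-0.212441) + (-0.365869) + (-0.222259) + (-0.177669) + (-0.177669) + (-0.165144) + (-0.119673) + (-0.102673) + (-0.165144)) = 1.940097 (working shown to 6 dp, full precision carried).
With S = 10 species, ln S = 2.302585, so J = 1.940097/2.302585 = 0.842574, i.e. 0.8426 to 4 decimal places.

0.8426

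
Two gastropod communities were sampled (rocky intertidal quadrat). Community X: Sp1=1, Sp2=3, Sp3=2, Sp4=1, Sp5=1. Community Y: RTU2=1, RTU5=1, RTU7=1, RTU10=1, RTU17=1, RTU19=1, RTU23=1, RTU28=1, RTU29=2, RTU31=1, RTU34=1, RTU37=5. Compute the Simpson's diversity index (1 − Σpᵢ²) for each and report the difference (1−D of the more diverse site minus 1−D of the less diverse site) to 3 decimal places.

0.115

Community X: N=8, proportions 0.125, 0.375, 0.25, 0.125, 0.125, giving 1−D = 0.75000 (working shown to 5 dp, full precision carried).
Community Y: N=17, proportions 0.05882, 0.05882, 0.05882, 0.05882, 0.05882, 0.05882, 0.05882, 0.05882, 0.11765, 0.05882, 0.05882, 0.29412, giving 1−D = 0.86505.
Difference = |0.75000 − 0.86505| = 0.11505, i.e. 0.115 to 3 decimal places.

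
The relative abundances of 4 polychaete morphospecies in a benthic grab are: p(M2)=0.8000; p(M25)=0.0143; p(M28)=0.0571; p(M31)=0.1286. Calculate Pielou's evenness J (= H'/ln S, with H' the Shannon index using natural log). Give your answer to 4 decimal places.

H' = −Σ pᵢ ln pᵢ = −((-0.178515) + (-0.060739) + (-0.163475) + (-0.263765)) = 0.666493 (working shown to 6 dp, full precision carried).
With S = 4 species, ln S = 1.386294, so J = 0.666493/1.386294 = 0.480773, i.e. 0.4808 to 4 decimal places.

0.4808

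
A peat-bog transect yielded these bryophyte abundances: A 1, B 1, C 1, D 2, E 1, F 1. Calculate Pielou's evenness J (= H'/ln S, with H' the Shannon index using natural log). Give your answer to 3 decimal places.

Total N = 1+1+1+2+1+1 = 7, so the proportions are 0.14286, 0.14286, 0.14286, 0.28571, 0.14286, 0.14286 (working shown to 5 dp, full precision carried).
H' = −Σ pᵢ ln pᵢ = −((-0.27799) + (-0.27799) + (-0.27799) + (-0.35793) + (-0.27799) + (-0.27799)) = 1.74787.
With S = 6 species, ln S = 1.79176, so J = 1.74787/1.79176 = 0.97550, i.e. 0.976 to 3 decimal places.

0.976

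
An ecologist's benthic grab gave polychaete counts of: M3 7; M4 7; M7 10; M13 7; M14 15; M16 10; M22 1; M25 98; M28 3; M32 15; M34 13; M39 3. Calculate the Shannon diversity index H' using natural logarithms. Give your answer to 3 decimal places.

1.763

Total N = 7+7+10+7+15+10+1+98+3+15+13+3 = 189, so the proportions are 0.03704, 0.03704, 0.05291, 0.03704, 0.07937, 0.05291, 0.00529, 0.51852, 0.01587, 0.07937, 0.06878, 0.01587 (working shown to 5 dp, full precision carried).
Each pᵢ ln pᵢ term: 0.03704×(-3.29584)=-0.12207, 0.03704×(-3.29584)=-0.12207, 0.05291×(-2.93916)=-0.15551, 0.03704×(-3.29584)=-0.12207, 0.07937×(-2.53370)=-0.20109, 0.05291×(-2.93916)=-0.15551, 0.00529×(-5.24175)=-0.02773, 0.51852×(-0.65678)=-0.34055, 0.01587×(-4.14313)=-0.06576, 0.07937×(-2.53370)=-0.20109, 0.06878×(-2.67680)=-0.18412, 0.01587×(-4.14313)=-0.06576.
Sum = -1.76333, so H' = 1.763.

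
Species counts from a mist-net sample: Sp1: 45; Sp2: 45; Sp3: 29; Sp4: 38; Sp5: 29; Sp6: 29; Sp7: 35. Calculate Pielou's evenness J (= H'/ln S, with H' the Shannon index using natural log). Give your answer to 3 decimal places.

0.991

Total N = 45+45+29+38+29+29+35 = 250, so the proportions are 0.18, 0.18, 0.116, 0.152, 0.116, 0.116, 0.14 (working shown to 5 dp, full precision carried).
H' = −Σ pᵢ ln pᵢ = −((-0.30866) + (-0.30866) + (-0.24988) + (-0.28635) + (-0.24988) + (-0.24988) + (-0.27526)) = 1.92858.
With S = 7 species, ln S = 1.94591, so J = 1.92858/1.94591 = 0.99109, i.e. 0.991 to 3 decimal places.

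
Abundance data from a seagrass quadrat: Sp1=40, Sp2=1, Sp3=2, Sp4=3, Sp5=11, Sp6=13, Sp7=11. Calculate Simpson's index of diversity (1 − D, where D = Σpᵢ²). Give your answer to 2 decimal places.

0.69

Total N = 40+1+2+3+11+13+11 = 81, so the proportions are 0.4938, 0.0123, 0.0247, 0.037, 0.1358, 0.1605, 0.1358 (working shown to 4 dp, full precision carried).
D = 0.4938² + 0.0123² + 0.0247² + 0.037² + 0.1358² + 0.1605² + 0.1358² = 0.2439 + 0.0002 + 0.0006 + 0.0014 + 0.0184 + 0.0258 + 0.0184 = 0.3086.
So 1 − D = 0.6914, i.e. 0.69 to 2 decimal places.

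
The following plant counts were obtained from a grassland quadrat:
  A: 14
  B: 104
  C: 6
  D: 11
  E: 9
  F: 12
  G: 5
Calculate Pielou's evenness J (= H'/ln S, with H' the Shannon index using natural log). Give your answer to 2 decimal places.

0.65

Total N = 14+104+6+11+9+12+5 = 161, so the proportions are 0.087, 0.646, 0.0373, 0.0683, 0.0559, 0.0745, 0.0311 (working shown to 4 dp, full precision carried).
H' = −Σ pᵢ ln pᵢ = −((-0.2124) + (-0.2823) + (-0.1226) + (-0.1833) + (-0.1612) + (-0.1935) + (-0.1078)) = 1.2632.
With S = 7 species, ln S = 1.9459, so J = 1.2632/1.9459 = 0.6492, i.e. 0.65 to 2 decimal places.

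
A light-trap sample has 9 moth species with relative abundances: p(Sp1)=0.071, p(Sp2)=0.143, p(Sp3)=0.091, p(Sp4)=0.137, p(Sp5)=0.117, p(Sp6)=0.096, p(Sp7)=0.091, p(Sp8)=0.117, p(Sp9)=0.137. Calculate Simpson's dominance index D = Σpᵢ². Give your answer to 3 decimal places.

D = 0.071² + 0.143² + 0.091² + 0.137² + 0.117² + 0.096² + 0.091² + 0.117² + 0.137² = 0.00504 + 0.02045 + 0.00828 + 0.01877 + 0.01369 + 0.00922 + 0.00828 + 0.01369 + 0.01877 = 0.11618 (working shown to 5 dp, full precision carried).
To 3 decimal places, D = 0.116.

0.116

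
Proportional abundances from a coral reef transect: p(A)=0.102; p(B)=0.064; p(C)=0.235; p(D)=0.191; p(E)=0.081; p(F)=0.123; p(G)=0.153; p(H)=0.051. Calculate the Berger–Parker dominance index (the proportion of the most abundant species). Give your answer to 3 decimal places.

0.235

The largest proportion is 0.235, i.e. d = 0.235 to 3 decimal places.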